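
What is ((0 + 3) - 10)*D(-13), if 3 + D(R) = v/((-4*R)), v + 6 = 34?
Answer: 224/13 ≈ 17.231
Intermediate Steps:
v = 28 (v = -6 + 34 = 28)
D(R) = -3 - 7/R (D(R) = -3 + 28/((-4*R)) = -3 + 28*(-1/(4*R)) = -3 - 7/R)
((0 + 3) - 10)*D(-13) = ((0 + 3) - 10)*(-3 - 7/(-13)) = (3 - 10)*(-3 - 7*(-1/13)) = -7*(-3 + 7/13) = -7*(-32/13) = 224/13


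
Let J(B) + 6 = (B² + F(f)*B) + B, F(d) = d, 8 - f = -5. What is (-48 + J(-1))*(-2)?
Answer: 134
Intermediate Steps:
f = 13 (f = 8 - 1*(-5) = 8 + 5 = 13)
J(B) = -6 + B² + 14*B (J(B) = -6 + ((B² + 13*B) + B) = -6 + (B² + 14*B) = -6 + B² + 14*B)
(-48 + J(-1))*(-2) = (-48 + (-6 + (-1)² + 14*(-1)))*(-2) = (-48 + (-6 + 1 - 14))*(-2) = (-48 - 19)*(-2) = -67*(-2) = 134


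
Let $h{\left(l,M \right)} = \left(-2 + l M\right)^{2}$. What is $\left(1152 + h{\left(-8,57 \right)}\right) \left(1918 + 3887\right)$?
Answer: $1224367380$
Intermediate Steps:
$h{\left(l,M \right)} = \left(-2 + M l\right)^{2}$
$\left(1152 + h{\left(-8,57 \right)}\right) \left(1918 + 3887\right) = \left(1152 + \left(-2 + 57 \left(-8\right)\right)^{2}\right) \left(1918 + 3887\right) = \left(1152 + \left(-2 - 456\right)^{2}\right) 5805 = \left(1152 + \left(-458\right)^{2}\right) 5805 = \left(1152 + 209764\right) 5805 = 210916 \cdot 5805 = 1224367380$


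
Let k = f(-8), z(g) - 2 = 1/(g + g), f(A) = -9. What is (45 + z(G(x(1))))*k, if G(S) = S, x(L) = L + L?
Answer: -1701/4 ≈ -425.25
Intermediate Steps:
x(L) = 2*L
z(g) = 2 + 1/(2*g) (z(g) = 2 + 1/(g + g) = 2 + 1/(2*g))
k = -9
(45 + z(G(x(1))))*k = (45 + (2 + 1/(2*((2*1)))))*(-9) = (45 + (2 + (½)/2))*(-9) = (45 + (2 + (½)*(½)))*(-9) = (45 + (2 + ¼))*(-9) = (45 + 9/4)*(-9) = (189/4)*(-9) = -1701/4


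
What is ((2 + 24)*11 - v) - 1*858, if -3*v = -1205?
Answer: -2921/3 ≈ -973.67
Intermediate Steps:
v = 1205/3 (v = -1/3*(-1205) = 1205/3 ≈ 401.67)
((2 + 24)*11 - v) - 1*858 = ((2 + 24)*11 - 1*1205/3) - 1*858 = (26*11 - 1205/3) - 858 = (286 - 1205/3) - 858 = -347/3 - 858 = -2921/3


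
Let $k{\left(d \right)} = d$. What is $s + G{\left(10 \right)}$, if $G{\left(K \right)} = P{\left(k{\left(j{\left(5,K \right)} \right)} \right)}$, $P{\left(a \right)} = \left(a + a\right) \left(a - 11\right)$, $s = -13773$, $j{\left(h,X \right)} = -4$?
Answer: $-13653$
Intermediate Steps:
$P{\left(a \right)} = 2 a \left(-11 + a\right)$
$G{\left(K \right)} = 120$ ($G{\left(K \right)} = 2 \left(-4\right) \left(-11 - 4\right) = 2 \left(-4\right) \left(-15\right) = 120$)
$s + G{\left(10 \right)} = -13773 + 120 = -13653$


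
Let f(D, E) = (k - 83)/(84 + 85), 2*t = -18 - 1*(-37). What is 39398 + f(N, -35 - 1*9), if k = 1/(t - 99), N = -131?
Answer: 91678003/2327 ≈ 39398.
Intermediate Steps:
t = 19/2 (t = (-18 - 1*(-37))/2 = (-18 + 37)/2 = (½)*19 = 19/2 ≈ 9.5000)
k = -2/179 (k = 1/(19/2 - 99) = 1/(-179/2) = -2/179 ≈ -0.011173)
f(D, E) = -1143/2327 (f(D, E) = (-2/179 - 83)/(84 + 85) = -14859/179/169 = -14859/179*1/169 = -1143/2327)
39398 + f(N, -35 - 1*9) = 39398 - 1143/2327 = 91678003/2327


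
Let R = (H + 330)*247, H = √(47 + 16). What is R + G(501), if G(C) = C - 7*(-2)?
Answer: 82025 + 741*√7 ≈ 83986.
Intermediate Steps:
H = 3*√7 (H = √63 = 3*√7 ≈ 7.9373)
G(C) = 14 + C (G(C) = C + 14 = 14 + C)
R = 81510 + 741*√7 (R = (3*√7 + 330)*247 = (330 + 3*√7)*247 = 81510 + 741*√7 ≈ 83471.)
R + G(501) = (81510 + 741*√7) + (14 + 501) = (81510 + 741*√7) + 515 = 82025 + 741*√7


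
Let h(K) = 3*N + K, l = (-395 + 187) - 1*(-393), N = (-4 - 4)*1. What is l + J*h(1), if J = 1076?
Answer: -24563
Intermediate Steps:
N = -8 (N = -8*1 = -8)
l = 185 (l = -208 + 393 = 185)
h(K) = -24 + K (h(K) = 3*(-8) + K = -24 + K)
l + J*h(1) = 185 + 1076*(-24 + 1) = 185 + 1076*(-23) = 185 - 24748 = -24563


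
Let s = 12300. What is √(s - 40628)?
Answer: 2*I*√7082 ≈ 168.31*I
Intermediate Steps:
√(s - 40628) = √(12300 - 40628) = √(-28328) = 2*I*√7082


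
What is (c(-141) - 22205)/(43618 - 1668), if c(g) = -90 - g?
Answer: -11077/20975 ≈ -0.52810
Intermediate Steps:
(c(-141) - 22205)/(43618 - 1668) = ((-90 - 1*(-141)) - 22205)/(43618 - 1668) = ((-90 + 141) - 22205)/41950 = (51 - 22205)*(1/41950) = -22154*1/41950 = -11077/20975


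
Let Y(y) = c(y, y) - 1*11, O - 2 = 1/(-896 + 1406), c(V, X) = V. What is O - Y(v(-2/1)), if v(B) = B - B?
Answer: 6631/510 ≈ 13.002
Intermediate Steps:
v(B) = 0
O = 1021/510 (O = 2 + 1/(-896 + 1406) = 2 + 1/510 = 1021/510 ≈ 2.0020)
Y(y) = -11 + y (Y(y) = y - 1*11 = y - 11 = -11 + y)
O - Y(v(-2/1)) = 1021/510 - (-11 + 0) = 1021/510 - 1*(-11) = 1021/510 + 11 = 6631/510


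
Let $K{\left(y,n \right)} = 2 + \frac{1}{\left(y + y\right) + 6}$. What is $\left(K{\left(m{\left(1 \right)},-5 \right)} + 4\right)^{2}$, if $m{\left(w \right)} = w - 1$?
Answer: $\frac{1369}{36} \approx 38.028$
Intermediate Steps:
$m{\left(w \right)} = -1 + w$ ($m{\left(w \right)} = w - 1 = -1 + w$)
$K{\left(y,n \right)} = 2 + \frac{1}{6 + 2 y}$ ($K{\left(y,n \right)} = 2 + \frac{1}{2 y + 6} = 2 + \frac{1}{6 + 2 y}$)
$\left(K{\left(m{\left(1 \right)},-5 \right)} + 4\right)^{2} = \left(\frac{13 + 4 \left(-1 + 1\right)}{2 \left(3 + \left(-1 + 1\right)\right)} + 4\right)^{2} = \left(\frac{13 + 4 \cdot 0}{2 \left(3 + 0\right)} + 4\right)^{2} = \left(\frac{13 + 0}{2 \cdot 3} + 4\right)^{2} = \left(\frac{1}{2} \cdot \frac{1}{3} \cdot 13 + 4\right)^{2} = \left(\frac{13}{6} + 4\right)^{2} = \left(\frac{37}{6}\right)^{2} = \frac{1369}{36}$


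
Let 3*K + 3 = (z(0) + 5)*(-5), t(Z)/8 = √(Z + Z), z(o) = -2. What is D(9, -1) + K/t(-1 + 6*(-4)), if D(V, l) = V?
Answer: 9 + 3*I*√2/40 ≈ 9.0 + 0.10607*I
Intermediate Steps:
t(Z) = 8*√2*√Z (t(Z) = 8*√(Z + Z) = 8*√(2*Z) = 8*(√2*√Z) = 8*√2*√Z)
K = -6 (K = -1 + ((-2 + 5)*(-5))/3 = -1 + (3*(-5))/3 = -1 + (⅓)*(-15) = -1 - 5 = -6)
D(9, -1) + K/t(-1 + 6*(-4)) = 9 - 6*√2/(16*√(-1 + 6*(-4))) = 9 - 6*√2/(16*√(-1 - 24)) = 9 - 6*(-I*√2/80) = 9 - (-3)*I*√2/40 = 9 + 3*I*√2/40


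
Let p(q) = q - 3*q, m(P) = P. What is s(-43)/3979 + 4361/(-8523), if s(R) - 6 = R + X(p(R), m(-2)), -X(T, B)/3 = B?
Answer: -17616632/33913017 ≈ -0.51947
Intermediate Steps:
p(q) = -2*q
X(T, B) = -3*B
s(R) = 12 + R (s(R) = 6 + (R - 3*(-2)) = 6 + (R + 6) = 6 + (6 + R) = 12 + R)
s(-43)/3979 + 4361/(-8523) = (12 - 43)/3979 + 4361/(-8523) = -31*1/3979 + 4361*(-1/8523) = -31/3979 - 4361/8523 = -17616632/33913017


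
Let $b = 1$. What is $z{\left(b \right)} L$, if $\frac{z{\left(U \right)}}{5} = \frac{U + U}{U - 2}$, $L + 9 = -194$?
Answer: $2030$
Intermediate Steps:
$L = -203$ ($L = -9 - 194 = -203$)
$z{\left(U \right)} = \frac{10 U}{-2 + U}$ ($z{\left(U \right)} = 5 \frac{U + U}{U - 2} = 5 \frac{2 U}{-2 + U} = \frac{10 U}{-2 + U}$)
$z{\left(b \right)} L = 10 \cdot 1 \frac{1}{-2 + 1} \left(-203\right) = 10 \cdot 1 \frac{1}{-1} \left(-203\right) = 10 \cdot 1 \left(-1\right) \left(-203\right) = \left(-10\right) \left(-203\right) = 2030$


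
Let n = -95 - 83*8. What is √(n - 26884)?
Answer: I*√27643 ≈ 166.26*I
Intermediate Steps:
n = -759 (n = -95 - 664 = -759)
√(n - 26884) = √(-759 - 26884) = √(-27643) = I*√27643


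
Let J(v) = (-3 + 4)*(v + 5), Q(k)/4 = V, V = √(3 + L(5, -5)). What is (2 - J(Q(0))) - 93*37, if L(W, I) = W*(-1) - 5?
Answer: -3444 - 4*I*√7 ≈ -3444.0 - 10.583*I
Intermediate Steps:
L(W, I) = -5 - W (L(W, I) = -W - 5 = -5 - W)
V = I*√7 (V = √(3 + (-5 - 1*5)) = √(3 + (-5 - 5)) = √(3 - 10) = √(-7) = I*√7 ≈ 2.6458*I)
Q(k) = 4*I*√7 (Q(k) = 4*(I*√7) = 4*I*√7)
J(v) = 5 + v (J(v) = 1*(5 + v) = 5 + v)
(2 - J(Q(0))) - 93*37 = (2 - (5 + 4*I*√7)) - 93*37 = (2 + (-5 - 4*I*√7)) - 3441 = (-3 - 4*I*√7) - 3441 = -3444 - 4*I*√7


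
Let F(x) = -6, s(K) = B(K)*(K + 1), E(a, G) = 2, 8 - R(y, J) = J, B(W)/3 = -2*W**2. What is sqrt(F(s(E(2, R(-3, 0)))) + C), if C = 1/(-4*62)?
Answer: I*sqrt(92318)/124 ≈ 2.4503*I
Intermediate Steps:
B(W) = -6*W**2 (B(W) = 3*(-2*W**2) = -6*W**2)
R(y, J) = 8 - J
s(K) = -6*K**2*(1 + K) (s(K) = (-6*K**2)*(K + 1) = (-6*K**2)*(1 + K) = -6*K**2*(1 + K))
C = -1/248 (C = 1/(-248) = -1/248 ≈ -0.0040323)
sqrt(F(s(E(2, R(-3, 0)))) + C) = sqrt(-6 - 1/248) = sqrt(-1489/248) = I*sqrt(92318)/124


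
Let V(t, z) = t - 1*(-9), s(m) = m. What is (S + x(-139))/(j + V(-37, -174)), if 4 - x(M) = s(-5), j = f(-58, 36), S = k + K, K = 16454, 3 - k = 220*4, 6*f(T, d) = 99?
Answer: -31172/23 ≈ -1355.3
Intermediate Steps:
f(T, d) = 33/2 (f(T, d) = (1/6)*99 = 33/2)
k = -877 (k = 3 - 220*4 = 3 - 1*880 = 3 - 880 = -877)
S = 15577 (S = -877 + 16454 = 15577)
j = 33/2 ≈ 16.500
x(M) = 9 (x(M) = 4 - 1*(-5) = 4 + 5 = 9)
V(t, z) = 9 + t (V(t, z) = t + 9 = 9 + t)
(S + x(-139))/(j + V(-37, -174)) = (15577 + 9)/(33/2 + (9 - 37)) = 15586/(33/2 - 28) = 15586/(-23/2) = 15586*(-2/23) = -31172/23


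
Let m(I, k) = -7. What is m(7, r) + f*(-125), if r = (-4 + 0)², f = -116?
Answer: 14493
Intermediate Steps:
r = 16 (r = (-4)² = 16)
m(7, r) + f*(-125) = -7 - 116*(-125) = -7 + 14500 = 14493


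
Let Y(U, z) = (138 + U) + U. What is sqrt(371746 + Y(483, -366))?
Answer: 5*sqrt(14914) ≈ 610.61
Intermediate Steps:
Y(U, z) = 138 + 2*U
sqrt(371746 + Y(483, -366)) = sqrt(371746 + (138 + 2*483)) = sqrt(371746 + (138 + 966)) = sqrt(371746 + 1104) = sqrt(372850) = 5*sqrt(14914)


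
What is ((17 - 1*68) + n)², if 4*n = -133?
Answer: 113569/16 ≈ 7098.1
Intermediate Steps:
n = -133/4 (n = (¼)*(-133) = -133/4 ≈ -33.250)
((17 - 1*68) + n)² = ((17 - 1*68) - 133/4)² = ((17 - 68) - 133/4)² = (-51 - 133/4)² = (-337/4)² = 113569/16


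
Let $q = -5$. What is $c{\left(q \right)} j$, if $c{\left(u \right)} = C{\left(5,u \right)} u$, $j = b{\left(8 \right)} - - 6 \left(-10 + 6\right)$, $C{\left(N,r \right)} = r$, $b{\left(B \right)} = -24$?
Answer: $-1200$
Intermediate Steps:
$j = -48$ ($j = -24 - - 6 \left(-10 + 6\right) = -24 - \left(-6\right) \left(-4\right) = -24 - 24 = -48$)
$c{\left(u \right)} = u^{2}$ ($c{\left(u \right)} = u u = u^{2}$)
$c{\left(q \right)} j = \left(-5\right)^{2} \left(-48\right) = 25 \left(-48\right) = -1200$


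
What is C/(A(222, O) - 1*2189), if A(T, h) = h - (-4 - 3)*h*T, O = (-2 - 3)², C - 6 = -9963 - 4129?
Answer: -7043/18343 ≈ -0.38396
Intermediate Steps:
C = -14086 (C = 6 + (-9963 - 4129) = 6 - 14092 = -14086)
O = 25 (O = (-5)² = 25)
A(T, h) = h + 7*T*h (A(T, h) = h - (-7*h)*T = h - (-7)*T*h = h + 7*T*h)
C/(A(222, O) - 1*2189) = -14086/(25*(1 + 7*222) - 1*2189) = -14086/(25*(1 + 1554) - 2189) = -14086/(25*1555 - 2189) = -14086/(38875 - 2189) = -14086/36686 = -14086*1/36686 = -7043/18343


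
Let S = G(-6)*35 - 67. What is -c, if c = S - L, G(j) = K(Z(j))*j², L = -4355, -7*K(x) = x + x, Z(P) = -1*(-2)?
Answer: -3568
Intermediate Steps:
Z(P) = 2
K(x) = -2*x/7 (K(x) = -(x + x)/7 = -2*x/7)
G(j) = -4*j²/7 (G(j) = (-2/7*2)*j² = -4*j²/7)
S = -787 (S = -4/7*(-6)²*35 - 67 = -4/7*36*35 - 67 = -144/7*35 - 67 = -720 - 67 = -787)
c = 3568 (c = -787 - 1*(-4355) = -787 + 4355 = 3568)
-c = -1*3568 = -3568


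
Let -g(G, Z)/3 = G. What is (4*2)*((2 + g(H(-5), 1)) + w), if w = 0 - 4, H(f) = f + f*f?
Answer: -496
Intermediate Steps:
H(f) = f + f²
g(G, Z) = -3*G
w = -4
(4*2)*((2 + g(H(-5), 1)) + w) = (4*2)*((2 - (-15)*(1 - 5)) - 4) = 8*((2 - (-15)*(-4)) - 4) = 8*((2 - 3*20) - 4) = 8*((2 - 60) - 4) = 8*(-58 - 4) = 8*(-62) = -496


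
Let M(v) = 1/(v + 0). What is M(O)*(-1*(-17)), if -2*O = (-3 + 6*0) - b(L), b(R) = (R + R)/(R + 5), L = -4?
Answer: -34/5 ≈ -6.8000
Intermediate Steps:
b(R) = 2*R/(5 + R) (b(R) = (2*R)/(5 + R) = 2*R/(5 + R))
O = -5/2 (O = -((-3 + 6*0) - 2*(-4)/(5 - 4))/2 = -((-3 + 0) - 2*(-4)/1)/2 = -(-3 - 2*(-4))/2 = -(-3 - 1*(-8))/2 = -(-3 + 8)/2 = -½*5 = -5/2 ≈ -2.5000)
M(v) = 1/v
M(O)*(-1*(-17)) = (-1*(-17))/(-5/2) = -⅖*17 = -34/5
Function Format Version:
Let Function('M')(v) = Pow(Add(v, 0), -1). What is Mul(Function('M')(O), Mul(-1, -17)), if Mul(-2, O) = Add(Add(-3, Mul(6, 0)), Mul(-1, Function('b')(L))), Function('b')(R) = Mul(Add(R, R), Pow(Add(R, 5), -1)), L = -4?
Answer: Rational(-34, 5) ≈ -6.8000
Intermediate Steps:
Function('b')(R) = Mul(2, R, Pow(Add(5, R), -1)) (Function('b')(R) = Mul(Mul(2, R), Pow(Add(5, R), -1)) = Mul(2, R, Pow(Add(5, R), -1)))
O = Rational(-5, 2) (O = Mul(Rational(-1, 2), Add(Add(-3, Mul(6, 0)), Mul(-1, Mul(2, -4, Pow(Add(5, -4), -1))))) = Mul(Rational(-1, 2), Add(Add(-3, 0), Mul(-1, Mul(2, -4, Pow(1, -1))))) = Mul(Rational(-1, 2), Add(-3, Mul(-1, Mul(2, -4, 1)))) = Mul(Rational(-1, 2), Add(-3, Mul(-1, -8))) = Mul(Rational(-1, 2), Add(-3, 8)) = Mul(Rational(-1, 2), 5) = Rational(-5, 2) ≈ -2.5000)
Function('M')(v) = Pow(v, -1)
Mul(Function('M')(O), Mul(-1, -17)) = Mul(Pow(Rational(-5, 2), -1), Mul(-1, -17)) = Mul(Rational(-2, 5), 17) = Rational(-34, 5)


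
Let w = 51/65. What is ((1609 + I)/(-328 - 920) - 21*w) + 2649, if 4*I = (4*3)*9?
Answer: 4104691/1560 ≈ 2631.2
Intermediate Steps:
w = 51/65 (w = 51*(1/65) = 51/65 ≈ 0.78462)
I = 27 (I = ((4*3)*9)/4 = (12*9)/4 = (¼)*108 = 27)
((1609 + I)/(-328 - 920) - 21*w) + 2649 = ((1609 + 27)/(-328 - 920) - 21*51/65) + 2649 = (1636/(-1248) - 1071/65) + 2649 = (1636*(-1/1248) - 1071/65) + 2649 = (-409/312 - 1071/65) + 2649 = -27749/1560 + 2649 = 4104691/1560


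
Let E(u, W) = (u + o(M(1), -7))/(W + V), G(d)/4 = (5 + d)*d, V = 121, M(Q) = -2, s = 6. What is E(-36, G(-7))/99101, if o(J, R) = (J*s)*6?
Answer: -36/5846959 ≈ -6.1570e-6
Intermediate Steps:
o(J, R) = 36*J (o(J, R) = (J*6)*6 = (6*J)*6 = 36*J)
G(d) = 4*d*(5 + d) (G(d) = 4*((5 + d)*d) = 4*(d*(5 + d)) = 4*d*(5 + d))
E(u, W) = (-72 + u)/(121 + W) (E(u, W) = (u + 36*(-2))/(W + 121) = (u - 72)/(121 + W) = (-72 + u)/(121 + W))
E(-36, G(-7))/99101 = ((-72 - 36)/(121 + 4*(-7)*(5 - 7)))/99101 = (-108/(121 + 4*(-7)*(-2)))*(1/99101) = (-108/(121 + 56))*(1/99101) = (-108/177)*(1/99101) = ((1/177)*(-108))*(1/99101) = -36/59*1/99101 = -36/5846959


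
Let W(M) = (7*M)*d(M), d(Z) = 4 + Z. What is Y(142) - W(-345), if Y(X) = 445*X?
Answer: -760325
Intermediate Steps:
W(M) = 7*M*(4 + M) (W(M) = (7*M)*(4 + M) = 7*M*(4 + M))
Y(142) - W(-345) = 445*142 - 7*(-345)*(4 - 345) = 63190 - 7*(-345)*(-341) = 63190 - 1*823515 = 63190 - 823515 = -760325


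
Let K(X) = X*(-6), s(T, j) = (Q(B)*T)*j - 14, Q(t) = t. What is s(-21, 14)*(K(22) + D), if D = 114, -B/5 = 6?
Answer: -158508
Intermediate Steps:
B = -30 (B = -5*6 = -30)
s(T, j) = -14 - 30*T*j (s(T, j) = (-30*T)*j - 14 = -30*T*j - 14 = -14 - 30*T*j)
K(X) = -6*X
s(-21, 14)*(K(22) + D) = (-14 - 30*(-21)*14)*(-6*22 + 114) = (-14 + 8820)*(-132 + 114) = 8806*(-18) = -158508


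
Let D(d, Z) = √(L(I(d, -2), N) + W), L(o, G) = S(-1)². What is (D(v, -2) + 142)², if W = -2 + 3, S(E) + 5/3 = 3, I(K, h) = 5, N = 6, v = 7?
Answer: 185761/9 ≈ 20640.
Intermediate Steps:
S(E) = 4/3 (S(E) = -5/3 + 3 = 4/3)
L(o, G) = 16/9 (L(o, G) = (4/3)² = 16/9)
W = 1
D(d, Z) = 5/3 (D(d, Z) = √(16/9 + 1) = √(25/9) = 5/3)
(D(v, -2) + 142)² = (5/3 + 142)² = (431/3)² = 185761/9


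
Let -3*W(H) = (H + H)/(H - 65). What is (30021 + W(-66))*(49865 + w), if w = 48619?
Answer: 387308716188/131 ≈ 2.9566e+9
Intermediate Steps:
W(H) = -2*H/(3*(-65 + H)) (W(H) = -(H + H)/(3*(H - 65)) = -2*H/(3*(-65 + H)))
(30021 + W(-66))*(49865 + w) = (30021 - 2*(-66)/(-195 + 3*(-66)))*(49865 + 48619) = (30021 - 2*(-66)/(-195 - 198))*98484 = (30021 - 2*(-66)/(-393))*98484 = (30021 - 2*(-66)*(-1/393))*98484 = (30021 - 44/131)*98484 = (3932707/131)*98484 = 387308716188/131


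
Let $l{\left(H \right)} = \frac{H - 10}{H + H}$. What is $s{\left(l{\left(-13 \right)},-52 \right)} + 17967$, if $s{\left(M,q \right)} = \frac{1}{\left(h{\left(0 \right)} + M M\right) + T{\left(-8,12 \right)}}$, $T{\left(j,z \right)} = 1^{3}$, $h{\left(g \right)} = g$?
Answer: $\frac{21650911}{1205} \approx 17968.0$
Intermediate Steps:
$l{\left(H \right)} = \frac{-10 + H}{2 H}$
$T{\left(j,z \right)} = 1$
$s{\left(M,q \right)} = \frac{1}{1 + M^{2}}$ ($s{\left(M,q \right)} = \frac{1}{\left(0 + M M\right) + 1} = \frac{1}{\left(0 + M^{2}\right) + 1} = \frac{1}{M^{2} + 1} = \frac{1}{1 + M^{2}}$)
$s{\left(l{\left(-13 \right)},-52 \right)} + 17967 = \frac{1}{1 + \left(\frac{-10 - 13}{2 \left(-13\right)}\right)^{2}} + 17967 = \frac{1}{1 + \left(\frac{1}{2} \left(- \frac{1}{13}\right) \left(-23\right)\right)^{2}} + 17967 = \frac{1}{1 + \left(\frac{23}{26}\right)^{2}} + 17967 = \frac{1}{1 + \frac{529}{676}} + 17967 = \frac{1}{\frac{1205}{676}} + 17967 = \frac{676}{1205} + 17967 = \frac{21650911}{1205}$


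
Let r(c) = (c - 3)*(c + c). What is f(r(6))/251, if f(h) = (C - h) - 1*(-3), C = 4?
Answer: -29/251 ≈ -0.11554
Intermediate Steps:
r(c) = 2*c*(-3 + c) (r(c) = (-3 + c)*(2*c) = 2*c*(-3 + c))
f(h) = 7 - h (f(h) = (4 - h) - 1*(-3) = (4 - h) + 3 = 7 - h)
f(r(6))/251 = (7 - 2*6*(-3 + 6))/251 = (7 - 2*6*3)*(1/251) = (7 - 1*36)*(1/251) = (7 - 36)*(1/251) = -29*1/251 = -29/251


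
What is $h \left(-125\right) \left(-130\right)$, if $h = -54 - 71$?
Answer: $-2031250$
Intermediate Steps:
$h = -125$ ($h = -54 - 71 = -125$)
$h \left(-125\right) \left(-130\right) = \left(-125\right) \left(-125\right) \left(-130\right) = 15625 \left(-130\right) = -2031250$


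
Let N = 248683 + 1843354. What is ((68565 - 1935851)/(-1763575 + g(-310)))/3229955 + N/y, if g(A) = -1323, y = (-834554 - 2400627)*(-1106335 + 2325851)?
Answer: -2279318399936273787/11245329182766544888318820 ≈ -2.0269e-7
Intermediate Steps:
y = -3945354992396 (y = -3235181*1219516 = -3945354992396)
N = 2092037
((68565 - 1935851)/(-1763575 + g(-310)))/3229955 + N/y = ((68565 - 1935851)/(-1763575 - 1323))/3229955 + 2092037/(-3945354992396) = -1867286/(-1764898)*(1/3229955) + 2092037*(-1/3945354992396) = -1867286*(-1/1764898)*(1/3229955) - 2092037/3945354992396 = (933643/882449)*(1/3229955) - 2092037/3945354992396 = 933643/2850270559795 - 2092037/3945354992396 = -2279318399936273787/11245329182766544888318820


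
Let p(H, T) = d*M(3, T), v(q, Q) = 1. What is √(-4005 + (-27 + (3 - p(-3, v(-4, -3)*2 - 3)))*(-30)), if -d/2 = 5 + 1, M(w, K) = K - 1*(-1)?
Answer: 3*I*√365 ≈ 57.315*I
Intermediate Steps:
M(w, K) = 1 + K (M(w, K) = K + 1 = 1 + K)
d = -12 (d = -2*(5 + 1) = -2*6 = -12)
p(H, T) = -12 - 12*T (p(H, T) = -12*(1 + T) = -12 - 12*T)
√(-4005 + (-27 + (3 - p(-3, v(-4, -3)*2 - 3)))*(-30)) = √(-4005 + (-27 + (3 - (-12 - 12*(1*2 - 3))))*(-30)) = √(-4005 + (-27 + (3 - (-12 - 12*(2 - 3))))*(-30)) = √(-4005 + (-27 + (3 - (-12 - 12*(-1))))*(-30)) = √(-4005 + (-27 + (3 - (-12 + 12)))*(-30)) = √(-4005 + (-27 + (3 - 1*0))*(-30)) = √(-4005 + (-27 + (3 + 0))*(-30)) = √(-4005 + (-27 + 3)*(-30)) = √(-4005 - 24*(-30)) = √(-4005 + 720) = √(-3285) = 3*I*√365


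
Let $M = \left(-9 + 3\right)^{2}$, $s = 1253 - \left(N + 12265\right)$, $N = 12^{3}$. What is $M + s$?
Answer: $-12704$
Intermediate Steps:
$N = 1728$
$s = -12740$ ($s = 1253 - \left(1728 + 12265\right) = 1253 - 13993 = -12740$)
$M = 36$ ($M = \left(-6\right)^{2} = 36$)
$M + s = 36 - 12740 = -12704$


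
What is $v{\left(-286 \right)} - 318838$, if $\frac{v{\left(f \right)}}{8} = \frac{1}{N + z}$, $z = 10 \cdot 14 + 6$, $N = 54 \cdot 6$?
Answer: $- \frac{74926926}{235} \approx -3.1884 \cdot 10^{5}$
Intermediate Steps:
$N = 324$
$z = 146$ ($z = 140 + 6 = 146$)
$v{\left(f \right)} = \frac{4}{235}$ ($v{\left(f \right)} = \frac{8}{324 + 146} = \frac{8}{470} = 8 \cdot \frac{1}{470} = \frac{4}{235}$)
$v{\left(-286 \right)} - 318838 = \frac{4}{235} - 318838 = - \frac{74926926}{235}$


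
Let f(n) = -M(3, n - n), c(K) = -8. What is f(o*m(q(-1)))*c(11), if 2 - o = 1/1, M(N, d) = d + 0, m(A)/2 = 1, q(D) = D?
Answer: 0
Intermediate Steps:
m(A) = 2 (m(A) = 2*1 = 2)
M(N, d) = d
o = 1 (o = 2 - 1/1 = 2 - 1*1 = 2 - 1 = 1)
f(n) = 0 (f(n) = -(n - n) = -1*0 = 0)
f(o*m(q(-1)))*c(11) = 0*(-8) = 0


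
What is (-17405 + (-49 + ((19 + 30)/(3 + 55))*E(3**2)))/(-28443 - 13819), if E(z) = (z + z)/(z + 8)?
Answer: 8604381/20835166 ≈ 0.41297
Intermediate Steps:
E(z) = 2*z/(8 + z) (E(z) = (2*z)/(8 + z) = 2*z/(8 + z))
(-17405 + (-49 + ((19 + 30)/(3 + 55))*E(3**2)))/(-28443 - 13819) = (-17405 + (-49 + ((19 + 30)/(3 + 55))*(2*3**2/(8 + 3**2))))/(-28443 - 13819) = (-17405 + (-49 + (49/58)*(2*9/(8 + 9))))/(-42262) = (-17405 + (-49 + (49*(1/58))*(2*9/17)))*(-1/42262) = (-17405 + (-49 + 49*(2*9*(1/17))/58))*(-1/42262) = (-17405 + (-49 + (49/58)*(18/17)))*(-1/42262) = (-17405 + (-49 + 441/493))*(-1/42262) = (-17405 - 23716/493)*(-1/42262) = -8604381/493*(-1/42262) = 8604381/20835166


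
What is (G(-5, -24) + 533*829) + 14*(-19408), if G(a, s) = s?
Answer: 170121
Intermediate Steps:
(G(-5, -24) + 533*829) + 14*(-19408) = (-24 + 533*829) + 14*(-19408) = (-24 + 441857) - 271712 = 441833 - 271712 = 170121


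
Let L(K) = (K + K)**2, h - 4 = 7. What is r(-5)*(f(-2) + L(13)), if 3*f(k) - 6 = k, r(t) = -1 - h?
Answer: -8128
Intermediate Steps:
h = 11 (h = 4 + 7 = 11)
L(K) = 4*K**2 (L(K) = (2*K)**2 = 4*K**2)
r(t) = -12 (r(t) = -1 - 1*11 = -1 - 11 = -12)
f(k) = 2 + k/3
r(-5)*(f(-2) + L(13)) = -12*((2 + (1/3)*(-2)) + 4*13**2) = -12*((2 - 2/3) + 4*169) = -12*(4/3 + 676) = -12*2032/3 = -8128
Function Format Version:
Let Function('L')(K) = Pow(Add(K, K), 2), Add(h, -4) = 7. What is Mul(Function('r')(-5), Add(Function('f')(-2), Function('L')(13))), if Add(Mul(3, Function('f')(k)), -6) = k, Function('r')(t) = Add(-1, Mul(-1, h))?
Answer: -8128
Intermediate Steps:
h = 11 (h = Add(4, 7) = 11)
Function('L')(K) = Mul(4, Pow(K, 2)) (Function('L')(K) = Pow(Mul(2, K), 2) = Mul(4, Pow(K, 2)))
Function('r')(t) = -12 (Function('r')(t) = Add(-1, Mul(-1, 11)) = Add(-1, -11) = -12)
Function('f')(k) = Add(2, Mul(Rational(1, 3), k))
Mul(Function('r')(-5), Add(Function('f')(-2), Function('L')(13))) = Mul(-12, Add(Add(2, Mul(Rational(1, 3), -2)), Mul(4, Pow(13, 2)))) = Mul(-12, Add(Add(2, Rational(-2, 3)), Mul(4, 169))) = Mul(-12, Add(Rational(4, 3), 676)) = Mul(-12, Rational(2032, 3)) = -8128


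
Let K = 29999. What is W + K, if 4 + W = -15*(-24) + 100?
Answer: 30455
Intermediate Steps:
W = 456 (W = -4 + (-15*(-24) + 100) = -4 + (360 + 100) = -4 + 460 = 456)
W + K = 456 + 29999 = 30455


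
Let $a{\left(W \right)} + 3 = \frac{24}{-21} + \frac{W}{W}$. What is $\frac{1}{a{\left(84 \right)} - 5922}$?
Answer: $- \frac{7}{41476} \approx -0.00016877$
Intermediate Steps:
$a{\left(W \right)} = - \frac{22}{7}$ ($a{\left(W \right)} = -3 + \left(\frac{24}{-21} + \frac{W}{W}\right) = -3 + \left(24 \left(- \frac{1}{21}\right) + 1\right) = -3 + \left(- \frac{8}{7} + 1\right) = -3 - \frac{1}{7} = - \frac{22}{7}$)
$\frac{1}{a{\left(84 \right)} - 5922} = \frac{1}{- \frac{22}{7} - 5922} = \frac{1}{- \frac{41476}{7}} = - \frac{7}{41476}$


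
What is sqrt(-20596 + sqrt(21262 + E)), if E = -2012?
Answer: sqrt(-20596 + 5*sqrt(770)) ≈ 143.03*I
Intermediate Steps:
sqrt(-20596 + sqrt(21262 + E)) = sqrt(-20596 + sqrt(21262 - 2012)) = sqrt(-20596 + sqrt(19250)) = sqrt(-20596 + 5*sqrt(770))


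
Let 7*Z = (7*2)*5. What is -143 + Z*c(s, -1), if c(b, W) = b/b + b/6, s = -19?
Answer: -494/3 ≈ -164.67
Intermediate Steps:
c(b, W) = 1 + b/6 (c(b, W) = 1 + b*(1/6) = 1 + b/6)
Z = 10 (Z = ((7*2)*5)/7 = (14*5)/7 = (1/7)*70 = 10)
-143 + Z*c(s, -1) = -143 + 10*(1 + (1/6)*(-19)) = -143 + 10*(1 - 19/6) = -143 + 10*(-13/6) = -143 - 65/3 = -494/3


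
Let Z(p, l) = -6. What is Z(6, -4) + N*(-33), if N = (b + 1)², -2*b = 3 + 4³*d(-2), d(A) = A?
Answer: -532281/4 ≈ -1.3307e+5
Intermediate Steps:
b = 125/2 (b = -(3 + 4³*(-2))/2 = -(3 + 64*(-2))/2 = -(3 - 128)/2 = -½*(-125) = 125/2 ≈ 62.500)
N = 16129/4 (N = (125/2 + 1)² = (127/2)² = 16129/4 ≈ 4032.3)
Z(6, -4) + N*(-33) = -6 + (16129/4)*(-33) = -6 - 532257/4 = -532281/4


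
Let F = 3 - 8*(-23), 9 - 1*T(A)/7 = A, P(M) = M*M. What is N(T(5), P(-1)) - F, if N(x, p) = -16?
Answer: -203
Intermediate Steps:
P(M) = M**2
T(A) = 63 - 7*A
F = 187 (F = 3 + 184 = 187)
N(T(5), P(-1)) - F = -16 - 1*187 = -16 - 187 = -203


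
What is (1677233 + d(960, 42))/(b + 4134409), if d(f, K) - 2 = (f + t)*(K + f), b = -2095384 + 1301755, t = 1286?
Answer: 3927727/3340780 ≈ 1.1757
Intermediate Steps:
b = -793629
d(f, K) = 2 + (1286 + f)*(K + f) (d(f, K) = 2 + (f + 1286)*(K + f) = 2 + (1286 + f)*(K + f))
(1677233 + d(960, 42))/(b + 4134409) = (1677233 + (2 + 960² + 1286*42 + 1286*960 + 42*960))/(-793629 + 4134409) = (1677233 + (2 + 921600 + 54012 + 1234560 + 40320))/3340780 = (1677233 + 2250494)*(1/3340780) = 3927727*(1/3340780) = 3927727/3340780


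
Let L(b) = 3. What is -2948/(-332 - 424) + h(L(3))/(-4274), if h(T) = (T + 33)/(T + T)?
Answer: 1574402/403893 ≈ 3.8981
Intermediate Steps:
h(T) = (33 + T)/(2*T) (h(T) = (33 + T)/((2*T)) = (33 + T)*(1/(2*T)) = (33 + T)/(2*T))
-2948/(-332 - 424) + h(L(3))/(-4274) = -2948/(-332 - 424) + ((½)*(33 + 3)/3)/(-4274) = -2948/(-756) + ((½)*(⅓)*36)*(-1/4274) = -2948*(-1/756) + 6*(-1/4274) = 737/189 - 3/2137 = 1574402/403893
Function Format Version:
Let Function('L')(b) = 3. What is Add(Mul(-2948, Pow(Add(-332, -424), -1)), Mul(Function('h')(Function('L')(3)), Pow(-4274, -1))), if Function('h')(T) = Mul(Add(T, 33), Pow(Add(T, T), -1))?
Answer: Rational(1574402, 403893) ≈ 3.8981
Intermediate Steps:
Function('h')(T) = Mul(Rational(1, 2), Pow(T, -1), Add(33, T)) (Function('h')(T) = Mul(Add(33, T), Pow(Mul(2, T), -1)) = Mul(Add(33, T), Mul(Rational(1, 2), Pow(T, -1))) = Mul(Rational(1, 2), Pow(T, -1), Add(33, T)))
Add(Mul(-2948, Pow(Add(-332, -424), -1)), Mul(Function('h')(Function('L')(3)), Pow(-4274, -1))) = Add(Mul(-2948, Pow(Add(-332, -424), -1)), Mul(Mul(Rational(1, 2), Pow(3, -1), Add(33, 3)), Pow(-4274, -1))) = Add(Mul(-2948, Pow(-756, -1)), Mul(Mul(Rational(1, 2), Rational(1, 3), 36), Rational(-1, 4274))) = Add(Mul(-2948, Rational(-1, 756)), Mul(6, Rational(-1, 4274))) = Add(Rational(737, 189), Rational(-3, 2137)) = Rational(1574402, 403893)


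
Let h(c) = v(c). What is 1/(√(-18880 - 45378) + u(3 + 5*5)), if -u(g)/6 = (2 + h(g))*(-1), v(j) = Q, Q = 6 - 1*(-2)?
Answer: 30/33929 - 19*I*√178/67858 ≈ 0.0008842 - 0.0037356*I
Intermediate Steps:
Q = 8 (Q = 6 + 2 = 8)
v(j) = 8
h(c) = 8
u(g) = 60 (u(g) = -6*(2 + 8)*(-1) = -60*(-1) = -6*(-10) = 60)
1/(√(-18880 - 45378) + u(3 + 5*5)) = 1/(√(-18880 - 45378) + 60) = 1/(√(-64258) + 60) = 1/(19*I*√178 + 60) = 1/(60 + 19*I*√178)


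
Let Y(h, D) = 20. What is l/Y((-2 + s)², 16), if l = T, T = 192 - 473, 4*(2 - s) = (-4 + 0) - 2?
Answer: -281/20 ≈ -14.050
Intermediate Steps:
s = 7/2 (s = 2 - ((-4 + 0) - 2)/4 = 2 - (-4 - 2)/4 = 2 - ¼*(-6) = 2 + 3/2 = 7/2 ≈ 3.5000)
T = -281
l = -281
l/Y((-2 + s)², 16) = -281/20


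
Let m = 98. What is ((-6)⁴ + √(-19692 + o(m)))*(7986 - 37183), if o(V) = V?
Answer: -37839312 - 29197*I*√19594 ≈ -3.7839e+7 - 4.087e+6*I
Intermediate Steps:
((-6)⁴ + √(-19692 + o(m)))*(7986 - 37183) = ((-6)⁴ + √(-19692 + 98))*(7986 - 37183) = (1296 + √(-19594))*(-29197) = (1296 + I*√19594)*(-29197) = -37839312 - 29197*I*√19594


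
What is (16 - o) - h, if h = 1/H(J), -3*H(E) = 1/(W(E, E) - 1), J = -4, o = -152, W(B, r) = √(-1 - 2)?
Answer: 165 + 3*I*√3 ≈ 165.0 + 5.1962*I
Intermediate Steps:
W(B, r) = I*√3 (W(B, r) = √(-3) = I*√3)
H(E) = -1/(3*(-1 + I*√3)) (H(E) = -1/(3*(I*√3 - 1)) = -1/(3*(-1 + I*√3)))
h = 1/(1/12 + I*√3/12) ≈ 3.0 - 5.1962*I
(16 - o) - h = (16 - 1*(-152)) - (3 - 3*I*√3) = (16 + 152) + (-3 + 3*I*√3) = 168 + (-3 + 3*I*√3) = 165 + 3*I*√3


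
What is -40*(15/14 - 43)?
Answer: 11740/7 ≈ 1677.1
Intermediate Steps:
-40*(15/14 - 43) = -40*(-587/14) = 11740/7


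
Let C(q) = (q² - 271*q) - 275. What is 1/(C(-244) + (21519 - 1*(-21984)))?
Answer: 1/168888 ≈ 5.9211e-6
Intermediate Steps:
C(q) = -275 + q² - 271*q
1/(C(-244) + (21519 - 1*(-21984))) = 1/((-275 + (-244)² - 271*(-244)) + (21519 - 1*(-21984))) = 1/((-275 + 59536 + 66124) + (21519 + 21984)) = 1/(125385 + 43503) = 1/168888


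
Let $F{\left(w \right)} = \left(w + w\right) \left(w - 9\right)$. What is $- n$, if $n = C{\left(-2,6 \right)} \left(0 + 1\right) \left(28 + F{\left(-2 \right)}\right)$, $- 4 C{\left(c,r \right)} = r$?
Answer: $108$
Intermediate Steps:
$C{\left(c,r \right)} = - \frac{r}{4}$
$F{\left(w \right)} = 2 w \left(-9 + w\right)$
$n = -108$ ($n = \left(- \frac{1}{4}\right) 6 \left(0 + 1\right) \left(28 + 2 \left(-2\right) \left(-9 - 2\right)\right) = \left(- \frac{3}{2}\right) 1 \left(28 + 2 \left(-2\right) \left(-11\right)\right) = - \frac{3 \left(28 + 44\right)}{2} = \left(- \frac{3}{2}\right) 72 = -108$)
$- n = \left(-1\right) \left(-108\right) = 108$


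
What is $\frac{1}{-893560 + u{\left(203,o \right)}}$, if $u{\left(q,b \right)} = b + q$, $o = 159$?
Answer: $- \frac{1}{893198} \approx -1.1196 \cdot 10^{-6}$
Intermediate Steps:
$\frac{1}{-893560 + u{\left(203,o \right)}} = \frac{1}{-893560 + \left(159 + 203\right)} = \frac{1}{-893560 + 362} = \frac{1}{-893198} = - \frac{1}{893198}$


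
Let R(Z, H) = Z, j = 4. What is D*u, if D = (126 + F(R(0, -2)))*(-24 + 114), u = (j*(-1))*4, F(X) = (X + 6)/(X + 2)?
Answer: -185760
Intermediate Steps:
F(X) = (6 + X)/(2 + X)
u = -16 (u = (4*(-1))*4 = -4*4 = -16)
D = 11610 (D = (126 + (6 + 0)/(2 + 0))*(-24 + 114) = (126 + 6/2)*90 = (126 + (½)*6)*90 = (126 + 3)*90 = 129*90 = 11610)
D*u = 11610*(-16) = -185760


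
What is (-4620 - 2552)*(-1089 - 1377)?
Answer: 17686152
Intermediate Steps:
(-4620 - 2552)*(-1089 - 1377) = -7172*(-2466) = 17686152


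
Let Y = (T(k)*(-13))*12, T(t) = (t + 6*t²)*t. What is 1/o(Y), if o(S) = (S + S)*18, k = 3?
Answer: -1/960336 ≈ -1.0413e-6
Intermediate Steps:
T(t) = t*(t + 6*t²)
Y = -26676 (Y = ((3²*(1 + 6*3))*(-13))*12 = ((9*(1 + 18))*(-13))*12 = ((9*19)*(-13))*12 = (171*(-13))*12 = -2223*12 = -26676)
o(S) = 36*S (o(S) = (2*S)*18 = 36*S)
1/o(Y) = 1/(36*(-26676)) = 1/(-960336) = -1/960336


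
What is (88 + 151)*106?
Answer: 25334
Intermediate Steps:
(88 + 151)*106 = 239*106 = 25334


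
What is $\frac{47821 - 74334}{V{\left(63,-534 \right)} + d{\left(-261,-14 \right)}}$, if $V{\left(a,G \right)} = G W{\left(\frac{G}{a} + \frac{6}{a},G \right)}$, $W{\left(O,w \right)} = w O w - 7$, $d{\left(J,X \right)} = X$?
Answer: $- \frac{185591}{8933393236} \approx -2.0775 \cdot 10^{-5}$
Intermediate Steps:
$W{\left(O,w \right)} = -7 + O w^{2}$ ($W{\left(O,w \right)} = O w w - 7 = O w^{2} - 7 = -7 + O w^{2}$)
$V{\left(a,G \right)} = G \left(-7 + G^{2} \left(\frac{6}{a} + \frac{G}{a}\right)\right)$ ($V{\left(a,G \right)} = G \left(-7 + \left(\frac{G}{a} + \frac{6}{a}\right) G^{2}\right) = G \left(-7 + \left(\frac{6}{a} + \frac{G}{a}\right) G^{2}\right) = G \left(-7 + G^{2} \left(\frac{6}{a} + \frac{G}{a}\right)\right)$)
$\frac{47821 - 74334}{V{\left(63,-534 \right)} + d{\left(-261,-14 \right)}} = \frac{47821 - 74334}{- \frac{534 \left(\left(-7\right) 63 + \left(-534\right)^{2} \left(6 - 534\right)\right)}{63} - 14} = - \frac{26513}{\left(-534\right) \frac{1}{63} \left(-441 + 285156 \left(-528\right)\right) - 14} = - \frac{26513}{\left(-534\right) \frac{1}{63} \left(-441 - 150562368\right) - 14} = - \frac{26513}{\left(-534\right) \frac{1}{63} \left(-150562809\right) - 14} = - \frac{26513}{\frac{8933393334}{7} - 14} = - \frac{26513}{\frac{8933393236}{7}} = \left(-26513\right) \frac{7}{8933393236} = - \frac{185591}{8933393236}$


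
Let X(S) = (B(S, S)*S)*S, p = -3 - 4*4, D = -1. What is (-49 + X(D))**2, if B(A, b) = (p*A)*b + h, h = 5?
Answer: 3969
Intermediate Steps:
p = -19 (p = -3 - 16 = -19)
B(A, b) = 5 - 19*A*b (B(A, b) = (-19*A)*b + 5 = -19*A*b + 5 = 5 - 19*A*b)
X(S) = S**2*(5 - 19*S**2) (X(S) = ((5 - 19*S*S)*S)*S = ((5 - 19*S**2)*S)*S = (S*(5 - 19*S**2))*S = S**2*(5 - 19*S**2))
(-49 + X(D))**2 = (-49 + (-1)**2*(5 - 19*(-1)**2))**2 = (-49 + 1*(5 - 19*1))**2 = (-49 + 1*(5 - 19))**2 = (-49 + 1*(-14))**2 = (-49 - 14)**2 = (-63)**2 = 3969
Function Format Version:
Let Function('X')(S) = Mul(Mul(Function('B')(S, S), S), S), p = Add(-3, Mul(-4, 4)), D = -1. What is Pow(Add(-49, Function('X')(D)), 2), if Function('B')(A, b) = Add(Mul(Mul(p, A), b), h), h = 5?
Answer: 3969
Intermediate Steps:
p = -19 (p = Add(-3, -16) = -19)
Function('B')(A, b) = Add(5, Mul(-19, A, b)) (Function('B')(A, b) = Add(Mul(Mul(-19, A), b), 5) = Add(Mul(-19, A, b), 5) = Add(5, Mul(-19, A, b)))
Function('X')(S) = Mul(Pow(S, 2), Add(5, Mul(-19, Pow(S, 2)))) (Function('X')(S) = Mul(Mul(Add(5, Mul(-19, S, S)), S), S) = Mul(Mul(Add(5, Mul(-19, Pow(S, 2))), S), S) = Mul(Mul(S, Add(5, Mul(-19, Pow(S, 2)))), S) = Mul(Pow(S, 2), Add(5, Mul(-19, Pow(S, 2)))))
Pow(Add(-49, Function('X')(D)), 2) = Pow(Add(-49, Mul(Pow(-1, 2), Add(5, Mul(-19, Pow(-1, 2))))), 2) = Pow(Add(-49, Mul(1, Add(5, Mul(-19, 1)))), 2) = Pow(Add(-49, Mul(1, Add(5, -19))), 2) = Pow(Add(-49, Mul(1, -14)), 2) = Pow(Add(-49, -14), 2) = Pow(-63, 2) = 3969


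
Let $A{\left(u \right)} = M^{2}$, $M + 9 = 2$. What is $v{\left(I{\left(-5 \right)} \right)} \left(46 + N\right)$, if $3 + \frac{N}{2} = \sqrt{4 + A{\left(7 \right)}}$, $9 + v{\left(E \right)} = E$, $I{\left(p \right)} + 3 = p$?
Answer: $-680 - 34 \sqrt{53} \approx -927.52$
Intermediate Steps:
$M = -7$ ($M = -9 + 2 = -7$)
$I{\left(p \right)} = -3 + p$
$A{\left(u \right)} = 49$ ($A{\left(u \right)} = \left(-7\right)^{2} = 49$)
$v{\left(E \right)} = -9 + E$
$N = -6 + 2 \sqrt{53}$ ($N = -6 + 2 \sqrt{4 + 49} = -6 + 2 \sqrt{53} \approx 8.5602$)
$v{\left(I{\left(-5 \right)} \right)} \left(46 + N\right) = \left(-9 - 8\right) \left(46 - \left(6 - 2 \sqrt{53}\right)\right) = \left(-9 - 8\right) \left(40 + 2 \sqrt{53}\right) = - 17 \left(40 + 2 \sqrt{53}\right) = -680 - 34 \sqrt{53}$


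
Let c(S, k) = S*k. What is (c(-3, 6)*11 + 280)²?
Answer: 6724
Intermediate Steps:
(c(-3, 6)*11 + 280)² = (-3*6*11 + 280)² = (-18*11 + 280)² = (-198 + 280)² = 82² = 6724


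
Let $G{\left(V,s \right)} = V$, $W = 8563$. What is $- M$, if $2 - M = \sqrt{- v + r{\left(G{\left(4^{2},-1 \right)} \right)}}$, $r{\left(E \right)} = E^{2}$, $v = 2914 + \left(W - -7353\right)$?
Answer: $-2 + i \sqrt{18574} \approx -2.0 + 136.29 i$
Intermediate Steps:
$v = 18830$ ($v = 2914 + \left(8563 - -7353\right) = 2914 + \left(8563 + 7353\right) = 2914 + 15916 = 18830$)
$M = 2 - i \sqrt{18574}$ ($M = 2 - \sqrt{\left(-1\right) 18830 + \left(4^{2}\right)^{2}} = 2 - \sqrt{-18830 + 16^{2}} = 2 - \sqrt{-18830 + 256} = 2 - \sqrt{-18574} = 2 - i \sqrt{18574} \approx 2.0 - 136.29 i$)
$- M = - (2 - i \sqrt{18574}) = -2 + i \sqrt{18574}$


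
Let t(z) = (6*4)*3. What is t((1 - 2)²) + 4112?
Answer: 4184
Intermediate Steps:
t(z) = 72 (t(z) = 24*3 = 72)
t((1 - 2)²) + 4112 = 72 + 4112 = 4184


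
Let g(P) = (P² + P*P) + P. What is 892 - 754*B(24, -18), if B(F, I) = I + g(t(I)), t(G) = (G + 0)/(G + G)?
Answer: 13710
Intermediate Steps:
t(G) = ½ (t(G) = G/((2*G)) = G*(1/(2*G)) = ½)
g(P) = P + 2*P² (g(P) = (P² + P²) + P = 2*P² + P = P + 2*P²)
B(F, I) = 1 + I (B(F, I) = I + (1 + 2*(½))/2 = I + (1 + 1)/2 = I + (½)*2 = I + 1 = 1 + I)
892 - 754*B(24, -18) = 892 - 754*(1 - 18) = 892 - 754*(-17) = 892 + 12818 = 13710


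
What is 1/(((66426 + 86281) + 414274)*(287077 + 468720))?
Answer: 1/428522538857 ≈ 2.3336e-12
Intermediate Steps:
1/(((66426 + 86281) + 414274)*(287077 + 468720)) = 1/((152707 + 414274)*755797) = 1/(566981*755797) = 1/428522538857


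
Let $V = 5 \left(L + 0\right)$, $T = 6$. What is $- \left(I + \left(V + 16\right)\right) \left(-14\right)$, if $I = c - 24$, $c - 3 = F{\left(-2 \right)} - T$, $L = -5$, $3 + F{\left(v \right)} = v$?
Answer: $-574$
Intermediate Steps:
$F{\left(v \right)} = -3 + v$
$V = -25$ ($V = 5 \left(-5 + 0\right) = 5 \left(-5\right) = -25$)
$c = -8$ ($c = 3 - 11 = -8$)
$I = -32$ ($I = -8 - 24 = -32$)
$- \left(I + \left(V + 16\right)\right) \left(-14\right) = - \left(-32 + \left(-25 + 16\right)\right) \left(-14\right) = - \left(-32 - 9\right) \left(-14\right) = - \left(-41\right) \left(-14\right) = \left(-1\right) 574 = -574$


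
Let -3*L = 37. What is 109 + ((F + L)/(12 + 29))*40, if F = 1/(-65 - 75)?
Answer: 83483/861 ≈ 96.960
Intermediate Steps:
L = -37/3 (L = -⅓*37 = -37/3 ≈ -12.333)
F = -1/140 (F = 1/(-140) = -1/140 ≈ -0.0071429)
109 + ((F + L)/(12 + 29))*40 = 109 + ((-1/140 - 37/3)/(12 + 29))*40 = 109 - 5183/420/41*40 = 109 - 5183/420*1/41*40 = 109 - 5183/17220*40 = 109 - 10366/861 = 83483/861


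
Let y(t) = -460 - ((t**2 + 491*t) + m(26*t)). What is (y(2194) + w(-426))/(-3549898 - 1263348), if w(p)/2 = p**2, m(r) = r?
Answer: 2792721/2406623 ≈ 1.1604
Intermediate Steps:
w(p) = 2*p**2
y(t) = -460 - t**2 - 517*t (y(t) = -460 - ((t**2 + 491*t) + 26*t) = -460 - (t**2 + 517*t) = -460 + (-t**2 - 517*t) = -460 - t**2 - 517*t)
(y(2194) + w(-426))/(-3549898 - 1263348) = ((-460 - 1*2194**2 - 517*2194) + 2*(-426)**2)/(-3549898 - 1263348) = ((-460 - 1*4813636 - 1134298) + 2*181476)/(-4813246) = ((-460 - 4813636 - 1134298) + 362952)*(-1/4813246) = (-5948394 + 362952)*(-1/4813246) = -5585442*(-1/4813246) = 2792721/2406623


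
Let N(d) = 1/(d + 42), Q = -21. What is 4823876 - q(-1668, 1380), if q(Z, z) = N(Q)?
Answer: 101301395/21 ≈ 4.8239e+6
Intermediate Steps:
N(d) = 1/(42 + d)
q(Z, z) = 1/21 (q(Z, z) = 1/(42 - 21) = 1/21)
4823876 - q(-1668, 1380) = 4823876 - 1*1/21 = 4823876 - 1/21 = 101301395/21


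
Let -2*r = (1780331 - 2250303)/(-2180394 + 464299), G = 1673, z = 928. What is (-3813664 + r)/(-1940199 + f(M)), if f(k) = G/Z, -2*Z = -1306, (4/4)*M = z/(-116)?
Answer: 2136815150982049/1087101799135015 ≈ 1.9656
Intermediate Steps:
M = -8 (M = 928/(-116) = 928*(-1/116) = -8)
Z = 653 (Z = -1/2*(-1306) = 653)
r = -234986/1716095 (r = -(1780331 - 2250303)/(2*(-2180394 + 464299)) = -(-234986)/(-1716095) = -(-234986)*(-1)/1716095 = -1/2*469972/1716095 = -234986/1716095 ≈ -0.13693)
f(k) = 1673/653
(-3813664 + r)/(-1940199 + f(M)) = (-3813664 - 234986/1716095)/(-1940199 + 1673/653) = -6544609957066/(1716095*(-1266948274/653)) = -6544609957066/1716095*(-653/1266948274) = 2136815150982049/1087101799135015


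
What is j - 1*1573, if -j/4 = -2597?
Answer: 8815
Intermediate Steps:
j = 10388 (j = -4*(-2597) = 10388)
j - 1*1573 = 10388 - 1*1573 = 10388 - 1573 = 8815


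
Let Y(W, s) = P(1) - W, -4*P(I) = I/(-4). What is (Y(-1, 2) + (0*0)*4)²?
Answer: 289/256 ≈ 1.1289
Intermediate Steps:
P(I) = I/16 (P(I) = -I/(4*(-4)) = -I*(-1)/(4*4) = -(-1)*I/16 = I/16)
Y(W, s) = 1/16 - W (Y(W, s) = (1/16)*1 - W = 1/16 - W)
(Y(-1, 2) + (0*0)*4)² = ((1/16 - 1*(-1)) + (0*0)*4)² = ((1/16 + 1) + 0*4)² = (17/16 + 0)² = (17/16)² = 289/256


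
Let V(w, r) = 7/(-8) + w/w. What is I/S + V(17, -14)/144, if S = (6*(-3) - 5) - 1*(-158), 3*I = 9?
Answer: 133/5760 ≈ 0.023090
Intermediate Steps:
I = 3 (I = (⅓)*9 = 3)
S = 135 (S = (-18 - 5) + 158 = -23 + 158 = 135)
V(w, r) = ⅛ (V(w, r) = 7*(-⅛) + 1 = -7/8 + 1 = ⅛)
I/S + V(17, -14)/144 = 3/135 + (⅛)/144 = 3*(1/135) + (⅛)*(1/144) = 1/45 + 1/1152 = 133/5760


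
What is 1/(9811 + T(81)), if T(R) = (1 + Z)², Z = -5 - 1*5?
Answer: 1/9892 ≈ 0.00010109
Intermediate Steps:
Z = -10 (Z = -5 - 5 = -10)
T(R) = 81 (T(R) = (1 - 10)² = (-9)² = 81)
1/(9811 + T(81)) = 1/(9811 + 81) = 1/9892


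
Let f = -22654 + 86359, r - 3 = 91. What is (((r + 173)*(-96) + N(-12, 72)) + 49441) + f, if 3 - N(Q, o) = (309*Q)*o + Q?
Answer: 354505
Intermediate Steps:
r = 94 (r = 3 + 91 = 94)
N(Q, o) = 3 - Q - 309*Q*o (N(Q, o) = 3 - ((309*Q)*o + Q) = 3 - (309*Q*o + Q) = 3 - (Q + 309*Q*o) = 3 + (-Q - 309*Q*o) = 3 - Q - 309*Q*o)
f = 63705
(((r + 173)*(-96) + N(-12, 72)) + 49441) + f = (((94 + 173)*(-96) + (3 - 1*(-12) - 309*(-12)*72)) + 49441) + 63705 = ((267*(-96) + (3 + 12 + 266976)) + 49441) + 63705 = ((-25632 + 266991) + 49441) + 63705 = (241359 + 49441) + 63705 = 290800 + 63705 = 354505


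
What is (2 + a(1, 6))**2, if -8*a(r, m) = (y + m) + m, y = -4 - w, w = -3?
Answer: 25/64 ≈ 0.39063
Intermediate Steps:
y = -1 (y = -4 - 1*(-3) = -4 + 3 = -1)
a(r, m) = 1/8 - m/4 (a(r, m) = -((-1 + m) + m)/8 = -(-1 + 2*m)/8 = 1/8 - m/4)
(2 + a(1, 6))**2 = (2 + (1/8 - 1/4*6))**2 = (2 + (1/8 - 3/2))**2 = (2 - 11/8)**2 = (5/8)**2 = 25/64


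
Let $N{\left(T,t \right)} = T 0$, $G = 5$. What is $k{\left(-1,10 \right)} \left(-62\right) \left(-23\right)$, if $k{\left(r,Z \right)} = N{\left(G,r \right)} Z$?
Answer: $0$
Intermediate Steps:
$N{\left(T,t \right)} = 0$
$k{\left(r,Z \right)} = 0$ ($k{\left(r,Z \right)} = 0 Z = 0$)
$k{\left(-1,10 \right)} \left(-62\right) \left(-23\right) = 0 \left(-62\right) \left(-23\right) = 0 \left(-23\right) = 0$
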